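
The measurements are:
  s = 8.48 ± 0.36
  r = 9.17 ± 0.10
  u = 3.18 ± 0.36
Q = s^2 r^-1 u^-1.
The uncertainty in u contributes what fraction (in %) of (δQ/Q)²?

(δQ/Q)² = (2·δs/s)² + (-1·δr/r)² + (-1·δu/u)²
  s term: (2×0.0425)² = 0.00721
  r term: (-1×0.0109)² = 0.000119
  u term: (-1×0.113)² = 0.0128
Total = 0.0201. Share from u = 0.0128/0.0201 = 0.636.

63.6%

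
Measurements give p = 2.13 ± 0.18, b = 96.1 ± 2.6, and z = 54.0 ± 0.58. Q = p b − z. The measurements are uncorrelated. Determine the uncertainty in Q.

18.2

Let w = p·b = 205. δw/w = √((1·δp/p)² + (1·δb/b)²) = √(0.00714 + 0.000732) = 0.0887, so δw = 18.2.
Q = w − z: δQ = √(δw² + δz²) = √(330 + 0.336) = 18.2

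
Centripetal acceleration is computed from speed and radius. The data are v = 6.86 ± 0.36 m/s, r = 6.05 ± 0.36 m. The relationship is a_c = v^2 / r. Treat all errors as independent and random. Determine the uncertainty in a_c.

0.938 m/s^2

Relative error in a monomial: (δa_c/a_c)² = Σ (nᵢ · δxᵢ/xᵢ)².
  (2·δv/v)² = (2×0.0525)² = 0.0110;  (-1·δr/r)² = (-1×0.0595)² = 0.00354
δa_c/a_c = √(0.0146) = 0.121
a_c = 7.78 m/s^2, so δa_c = 0.121 × 7.78 = 0.938 m/s^2.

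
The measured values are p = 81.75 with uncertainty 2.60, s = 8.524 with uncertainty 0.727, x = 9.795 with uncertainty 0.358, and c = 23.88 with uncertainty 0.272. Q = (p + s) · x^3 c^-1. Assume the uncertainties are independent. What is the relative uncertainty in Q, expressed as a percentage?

11.4%

Let u = p + s = 90.27. δu = √(δp² + δs²) = √(6.76 + 0.529) = 2.70, so δu/u = 0.0299.
Q is then a monomial in u, x, c:
δQ/Q = √((δu/u)² + (3·δx/x)² + (-1·δc/c)²) = √(0.000894 + 0.0120 + 0.000130) = 0.114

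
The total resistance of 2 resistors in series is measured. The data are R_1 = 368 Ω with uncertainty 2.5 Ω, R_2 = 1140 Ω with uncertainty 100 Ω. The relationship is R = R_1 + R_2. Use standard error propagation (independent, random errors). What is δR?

For a sum/difference, combine absolute errors in quadrature:
  (δR_1)² = 6.25;  (δR_2)² = 10000
δR = √(10000) = 100 Ω

100 Ω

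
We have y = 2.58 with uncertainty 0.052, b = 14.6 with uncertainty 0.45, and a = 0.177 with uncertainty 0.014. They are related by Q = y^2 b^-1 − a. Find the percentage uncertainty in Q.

Let p = y^2·b^-1 = 0.456. δp/p = √((2·δy/y)² + (-1·δb/b)²) = √(0.00162 + 0.000950) = 0.0507, so δp = 0.0231.
Q = p − a: δQ = √(δp² + δa²) = √(0.000535 + 0.000196) = 0.0270
Q = 0.279, so δQ/Q = 0.0270/0.279 = 0.0969.

9.69%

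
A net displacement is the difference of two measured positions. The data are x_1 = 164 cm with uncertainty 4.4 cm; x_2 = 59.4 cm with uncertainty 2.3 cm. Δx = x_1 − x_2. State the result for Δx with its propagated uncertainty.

Δx is a linear combination, so absolute uncertainties add in quadrature:
  (δx_1)² = 19.4;  (δx_2)² = 5.29
δΔx = √(24.7) = 4.96 cm
Δx = 105 cm.

105 ± 4.96 cm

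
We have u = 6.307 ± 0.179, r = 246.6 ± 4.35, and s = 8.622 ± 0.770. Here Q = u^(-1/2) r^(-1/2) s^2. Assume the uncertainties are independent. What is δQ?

Products/powers → add relative errors in quadrature, weighted by exponent:
  (−½·δu/u)² = (-0.5×0.0284)² = 0.000201;  (−½·δr/r)² = (-0.5×0.0176)² = 7.78e-05;  (2·δs/s)² = (2×0.0893)² = 0.0319
δQ/Q = √(0.0322) = 0.179
Q = 1.885, so δQ = 0.179 × 1.885 = 0.338.

0.338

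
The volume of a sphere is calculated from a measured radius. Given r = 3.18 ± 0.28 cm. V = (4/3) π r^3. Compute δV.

Products/powers → add relative errors in quadrature, weighted by exponent:
  (3·δr/r)² = (3×0.0881)² = 0.0698
δV/V = √(0.0698) = 0.264
V = 135 cm^3, so δV = 0.264 × 135 = 35.6 cm^3.

35.6 cm^3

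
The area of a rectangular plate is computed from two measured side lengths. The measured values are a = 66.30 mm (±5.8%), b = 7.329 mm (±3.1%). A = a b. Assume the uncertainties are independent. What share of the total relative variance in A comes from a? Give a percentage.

(δA/A)² = (1·δa/a)² + (1·δb/b)²
  a term: (1×0.0580)² = 0.00336
  b term: (1×0.0310)² = 0.000961
Total = 0.00432. Share from a = 0.00336/0.00432 = 0.778.

77.8%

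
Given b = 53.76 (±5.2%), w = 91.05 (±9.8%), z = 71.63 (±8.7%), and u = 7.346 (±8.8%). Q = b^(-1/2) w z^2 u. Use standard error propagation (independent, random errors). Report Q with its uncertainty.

Products/powers → add relative errors in quadrature, weighted by exponent:
  (−½·δb/b)² = (-0.5×0.0520)² = 0.000676;  (1·δw/w)² = (1×0.0980)² = 0.00960;  (2·δz/z)² = (2×0.0870)² = 0.0303;  (1·δu/u)² = (1×0.0880)² = 0.00774
δQ/Q = √(0.0483) = 0.220
Q = 468000, so δQ = 0.220 × 468000 = 1.03e+05.

(4.680 ± 1.03) × 10^5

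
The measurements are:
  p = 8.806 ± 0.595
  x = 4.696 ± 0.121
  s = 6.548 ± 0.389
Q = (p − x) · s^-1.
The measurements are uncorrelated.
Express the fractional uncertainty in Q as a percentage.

Let u = p − x = 4.110. δu = √(δp² + δx²) = √(0.354 + 0.0146) = 0.607, so δu/u = 0.148.
Q is then a monomial in u, s:
δQ/Q = √((δu/u)² + (-1·δs/s)²) = √(0.0218 + 0.00353) = 0.159

15.9%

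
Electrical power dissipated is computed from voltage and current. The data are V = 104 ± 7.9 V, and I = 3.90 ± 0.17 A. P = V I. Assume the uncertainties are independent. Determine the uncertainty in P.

Since P is a product/quotient, work with relative uncertainties:
  (1·δV/V)² = (1×0.0760)² = 0.00577;  (1·δI/I)² = (1×0.0436)² = 0.00190
δP/P = √(0.00767) = 0.0876
P = 406 W, so δP = 0.0876 × 406 = 35.5 W.

35.5 W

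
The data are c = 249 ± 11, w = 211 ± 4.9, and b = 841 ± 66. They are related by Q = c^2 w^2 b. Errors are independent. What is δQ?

2.95e+11

Each factor contributes (exponent × relative error)² to (δQ/Q)²:
  (2·δc/c)² = (2×0.0442)² = 0.00781;  (2·δw/w)² = (2×0.0232)² = 0.00216;  (1·δb/b)² = (1×0.0785)² = 0.00616
δQ/Q = √(0.0161) = 0.127
Q = 2.32e+12, so δQ = 0.127 × 2.32e+12 = 2.95e+11.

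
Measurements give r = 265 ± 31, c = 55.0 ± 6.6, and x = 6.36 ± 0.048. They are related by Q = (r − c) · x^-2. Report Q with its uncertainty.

5.19 ± 0.787

Let u = r − c = 210. δu = √(δr² + δc²) = √(961 + 43.6) = 31.7, so δu/u = 0.151.
Q is then a monomial in u, x:
δQ/Q = √((δu/u)² + (-2·δx/x)²) = √(0.0228 + 0.000228) = 0.152
Q = 5.19, so δQ = 0.152 × 5.19 = 0.787.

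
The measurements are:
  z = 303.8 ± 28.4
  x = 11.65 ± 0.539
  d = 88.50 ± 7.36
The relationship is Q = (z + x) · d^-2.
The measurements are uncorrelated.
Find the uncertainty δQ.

0.00762

Let u = z + x = 315.4. δu = √(δz² + δx²) = √(807 + 0.291) = 28.4, so δu/u = 0.0900.
Q is then a monomial in u, d:
δQ/Q = √((δu/u)² + (-2·δd/d)²) = √(0.00811 + 0.0277) = 0.189
Q = 0.04028, so δQ = 0.189 × 0.04028 = 0.00762.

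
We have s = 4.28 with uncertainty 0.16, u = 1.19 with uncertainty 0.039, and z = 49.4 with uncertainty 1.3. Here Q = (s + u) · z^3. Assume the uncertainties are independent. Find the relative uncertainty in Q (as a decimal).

Let w = s + u = 5.47. δw = √(δs² + δu²) = √(0.0256 + 0.00152) = 0.165, so δw/w = 0.0301.
Q is then a monomial in w, z:
δQ/Q = √((δw/w)² + (3·δz/z)²) = √(0.000906 + 0.00623) = 0.0845

0.0845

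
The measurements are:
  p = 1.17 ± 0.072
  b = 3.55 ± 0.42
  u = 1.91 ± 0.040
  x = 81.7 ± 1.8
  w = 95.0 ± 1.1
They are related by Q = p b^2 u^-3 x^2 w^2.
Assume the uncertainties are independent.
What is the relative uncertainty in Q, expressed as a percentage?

25.7%

Products/powers → add relative errors in quadrature, weighted by exponent:
  (1·δp/p)² = (1×0.0615)² = 0.00379;  (2·δb/b)² = (2×0.118)² = 0.0560;  (-3·δu/u)² = (-3×0.0209)² = 0.00395;  (2·δx/x)² = (2×0.0220)² = 0.00194;  (2·δw/w)² = (2×0.0116)² = 0.000536
δQ/Q = √(0.0662) = 0.257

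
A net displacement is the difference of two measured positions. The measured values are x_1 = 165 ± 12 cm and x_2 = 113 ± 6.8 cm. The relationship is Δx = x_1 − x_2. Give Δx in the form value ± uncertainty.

52.0 ± 13.8 cm

Δx is a linear combination, so absolute uncertainties add in quadrature:
  (δx_1)² = 144;  (δx_2)² = 46.2
δΔx = √(190) = 13.8 cm
Δx = 52.0 cm.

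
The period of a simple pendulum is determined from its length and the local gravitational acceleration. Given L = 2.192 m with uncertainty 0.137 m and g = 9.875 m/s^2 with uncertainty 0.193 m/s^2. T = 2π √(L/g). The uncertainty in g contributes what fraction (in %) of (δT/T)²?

8.91%

(δT/T)² = (½·δL/L)² + (−½·δg/g)²
  L term: (0.5×0.0625)² = 0.000977
  g term: (-0.5×0.0195)² = 9.55e-05
Total = 0.00107. Share from g = 9.55e-05/0.00107 = 0.0891.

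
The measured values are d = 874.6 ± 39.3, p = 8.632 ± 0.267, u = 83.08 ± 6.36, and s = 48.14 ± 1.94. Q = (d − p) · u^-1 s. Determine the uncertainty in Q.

Let w = d − p = 866.0. δw = √(δd² + δp²) = √(1540 + 0.0713) = 39.3, so δw/w = 0.0454.
Q is then a monomial in w, u, s:
δQ/Q = √((δw/w)² + (-1·δu/u)² + (1·δs/s)²) = √(0.00206 + 0.00586 + 0.00162) = 0.0977
Q = 501.8, so δQ = 0.0977 × 501.8 = 49.0.

49.0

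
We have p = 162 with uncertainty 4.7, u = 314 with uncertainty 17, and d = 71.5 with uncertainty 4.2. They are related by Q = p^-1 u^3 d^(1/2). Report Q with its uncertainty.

(1.62 ± 0.271) × 10^6

Relative error in a monomial: (δQ/Q)² = Σ (nᵢ · δxᵢ/xᵢ)².
  (-1·δp/p)² = (-1×0.0290)² = 0.000842;  (3·δu/u)² = (3×0.0541)² = 0.0264;  (½·δd/d)² = (0.5×0.0587)² = 0.000863
δQ/Q = √(0.0281) = 0.168
Q = 1.62e+06, so δQ = 0.168 × 1.62e+06 = 2.71e+05.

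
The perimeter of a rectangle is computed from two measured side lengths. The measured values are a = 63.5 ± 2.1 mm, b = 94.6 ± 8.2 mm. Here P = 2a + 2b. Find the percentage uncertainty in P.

5.35%

Each term contributes (cᵢ δxᵢ)² to (δP)²:
  (2·δa)² = 17.6;  (2·δb)² = 269
δP = √(287) = 16.9 mm
P = 316 mm, so δP/P = 16.9/316 = 0.0535.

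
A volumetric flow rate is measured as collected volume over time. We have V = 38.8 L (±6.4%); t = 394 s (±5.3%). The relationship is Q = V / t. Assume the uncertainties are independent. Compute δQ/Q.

For a monomial Q ∝ V, t^-1, fractional errors add in quadrature:
  (1·δV/V)² = (1×0.0640)² = 0.00410;  (-1·δt/t)² = (-1×0.0530)² = 0.00281
δQ/Q = √(0.00690) = 0.0831

0.0831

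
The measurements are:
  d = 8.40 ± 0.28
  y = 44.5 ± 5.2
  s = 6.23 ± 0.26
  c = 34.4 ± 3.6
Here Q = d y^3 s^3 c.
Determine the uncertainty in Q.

2.39e+09

Products/powers → add relative errors in quadrature, weighted by exponent:
  (1·δd/d)² = (1×0.0333)² = 0.00111;  (3·δy/y)² = (3×0.117)² = 0.123;  (3·δs/s)² = (3×0.0417)² = 0.0157;  (1·δc/c)² = (1×0.105)² = 0.0110
δQ/Q = √(0.151) = 0.388
Q = 6.16e+09, so δQ = 0.388 × 6.16e+09 = 2.39e+09.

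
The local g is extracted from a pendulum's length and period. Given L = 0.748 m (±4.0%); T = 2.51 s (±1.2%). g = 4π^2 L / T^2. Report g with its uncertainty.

Products/powers → add relative errors in quadrature, weighted by exponent:
  (1·δL/L)² = (1×0.0400)² = 0.00160;  (-2·δT/T)² = (-2×0.0120)² = 0.000576
δg/g = √(0.00218) = 0.0466
g = 4.69 m/s^2, so δg = 0.0466 × 4.69 = 0.219 m/s^2.

4.69 ± 0.219 m/s^2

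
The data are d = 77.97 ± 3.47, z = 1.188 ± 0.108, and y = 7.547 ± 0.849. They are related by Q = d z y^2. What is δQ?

1300

Products/powers → add relative errors in quadrature, weighted by exponent:
  (1·δd/d)² = (1×0.0445)² = 0.00198;  (1·δz/z)² = (1×0.0909)² = 0.00826;  (2·δy/y)² = (2×0.112)² = 0.0506
δQ/Q = √(0.0609) = 0.247
Q = 5276, so δQ = 0.247 × 5276 = 1300.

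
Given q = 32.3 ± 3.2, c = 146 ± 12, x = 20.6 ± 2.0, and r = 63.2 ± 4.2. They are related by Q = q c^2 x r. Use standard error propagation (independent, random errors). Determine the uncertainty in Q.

For a monomial Q ∝ q, c^2, x, r, fractional errors add in quadrature:
  (1·δq/q)² = (1×0.0991)² = 0.00982;  (2·δc/c)² = (2×0.0822)² = 0.0270;  (1·δx/x)² = (1×0.0971)² = 0.00943;  (1·δr/r)² = (1×0.0665)² = 0.00442
δQ/Q = √(0.0507) = 0.225
Q = 8.96e+08, so δQ = 0.225 × 8.96e+08 = 2.02e+08.

2.02e+08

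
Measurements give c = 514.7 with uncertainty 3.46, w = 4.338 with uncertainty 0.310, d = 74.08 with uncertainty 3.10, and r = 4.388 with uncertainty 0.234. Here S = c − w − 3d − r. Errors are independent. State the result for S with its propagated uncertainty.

Sums and differences: (δS)² = Σ (cᵢ δxᵢ)².
  (δc)² = 12.0;  (δw)² = 0.0961;  (3·δd)² = 86.5;  (δr)² = 0.0548
δS = √(98.6) = 9.93
S = 283.7.

283.7 ± 9.93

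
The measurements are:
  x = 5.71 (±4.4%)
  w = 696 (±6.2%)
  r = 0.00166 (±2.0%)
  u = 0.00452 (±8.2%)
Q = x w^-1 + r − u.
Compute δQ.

0.000726

Let p = x·w^-1 = 0.00820. δp/p = √((1·δx/x)² + (-1·δw/w)²) = √(0.00194 + 0.00384) = 0.0760, so δp = 0.000624.
Q = p + r − u: δQ = √(δp² + δr² + δu²) = √(3.89e-07 + 1.1e-09 + 1.37e-07) = 0.000726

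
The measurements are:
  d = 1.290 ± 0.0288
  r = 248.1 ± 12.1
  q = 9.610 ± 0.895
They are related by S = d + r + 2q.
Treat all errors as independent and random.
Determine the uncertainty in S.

12.2

Absolute uncertainties add in quadrature for a linear combination:
  (δd)² = 0.000829;  (δr)² = 146;  (2·δq)² = 3.20
δS = √(150) = 12.2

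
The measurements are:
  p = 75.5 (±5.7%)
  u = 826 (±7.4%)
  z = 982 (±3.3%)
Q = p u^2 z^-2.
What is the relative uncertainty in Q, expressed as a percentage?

17.2%

Relative error in a monomial: (δQ/Q)² = Σ (nᵢ · δxᵢ/xᵢ)².
  (1·δp/p)² = (1×0.0570)² = 0.00325;  (2·δu/u)² = (2×0.0740)² = 0.0219;  (-2·δz/z)² = (-2×0.0330)² = 0.00436
δQ/Q = √(0.0295) = 0.172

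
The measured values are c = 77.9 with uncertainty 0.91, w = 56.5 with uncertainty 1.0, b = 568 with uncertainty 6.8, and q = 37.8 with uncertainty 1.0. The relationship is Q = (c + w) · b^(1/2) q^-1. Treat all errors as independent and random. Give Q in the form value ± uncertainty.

Let u = c + w = 134. δu = √(δc² + δw²) = √(0.828 + 1.00) = 1.35, so δu/u = 0.0101.
Q is then a monomial in u, b, q:
δQ/Q = √((δu/u)² + (½·δb/b)² + (-1·δq/q)²) = √(0.000101 + 3.58e-05 + 0.000700) = 0.0289
Q = 84.7, so δQ = 0.0289 × 84.7 = 2.45.

84.7 ± 2.45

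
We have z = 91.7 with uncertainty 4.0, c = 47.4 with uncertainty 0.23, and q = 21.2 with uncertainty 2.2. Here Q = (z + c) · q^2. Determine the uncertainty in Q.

13100

Let u = z + c = 139. δu = √(δz² + δc²) = √(16.0 + 0.0529) = 4.01, so δu/u = 0.0288.
Q is then a monomial in u, q:
δQ/Q = √((δu/u)² + (2·δq/q)²) = √(0.000830 + 0.0431) = 0.210
Q = 62500, so δQ = 0.210 × 62500 = 13100.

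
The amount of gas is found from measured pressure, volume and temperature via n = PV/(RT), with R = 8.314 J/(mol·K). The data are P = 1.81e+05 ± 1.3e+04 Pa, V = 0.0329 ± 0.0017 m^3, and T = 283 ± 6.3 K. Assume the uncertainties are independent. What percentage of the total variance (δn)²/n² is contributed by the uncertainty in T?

5.95%

(δn/n)² = (1·δP/P)² + (1·δV/V)² + (-1·δT/T)²
  P term: (1×0.0718)² = 0.00516
  V term: (1×0.0517)² = 0.00267
  T term: (-1×0.0223)² = 0.000496
Total = 0.00832. Share from T = 0.000496/0.00832 = 0.0595.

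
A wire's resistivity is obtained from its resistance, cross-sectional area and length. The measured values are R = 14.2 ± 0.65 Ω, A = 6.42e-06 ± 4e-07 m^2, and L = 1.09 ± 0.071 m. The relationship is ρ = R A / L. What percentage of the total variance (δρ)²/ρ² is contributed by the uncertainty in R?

(δρ/ρ)² = (1·δR/R)² + (1·δA/A)² + (-1·δL/L)²
  R term: (1×0.0458)² = 0.00210
  A term: (1×0.0623)² = 0.00388
  L term: (-1×0.0651)² = 0.00424
Total = 0.0102. Share from R = 0.00210/0.0102 = 0.205.

20.5%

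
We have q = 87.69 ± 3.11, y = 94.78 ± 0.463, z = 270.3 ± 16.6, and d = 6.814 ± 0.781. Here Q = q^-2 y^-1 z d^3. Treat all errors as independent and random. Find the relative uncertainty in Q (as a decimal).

0.356

Each factor contributes (exponent × relative error)² to (δQ/Q)²:
  (-2·δq/q)² = (-2×0.0355)² = 0.00503;  (-1·δy/y)² = (-1×0.00488)² = 2.39e-05;  (1·δz/z)² = (1×0.0614)² = 0.00377;  (3·δd/d)² = (3×0.115)² = 0.118
δQ/Q = √(0.127) = 0.356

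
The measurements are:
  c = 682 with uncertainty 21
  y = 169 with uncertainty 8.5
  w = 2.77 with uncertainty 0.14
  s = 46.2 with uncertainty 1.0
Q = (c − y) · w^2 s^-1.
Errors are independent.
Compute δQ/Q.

0.112

Let u = c − y = 513. δu = √(δc² + δy²) = √(441 + 72.2) = 22.7, so δu/u = 0.0442.
Q is then a monomial in u, w, s:
δQ/Q = √((δu/u)² + (2·δw/w)² + (-1·δs/s)²) = √(0.00195 + 0.0102 + 0.000469) = 0.112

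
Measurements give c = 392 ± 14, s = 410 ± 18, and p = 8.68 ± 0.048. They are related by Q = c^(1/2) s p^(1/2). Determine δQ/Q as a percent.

4.75%

Each factor contributes (exponent × relative error)² to (δQ/Q)²:
  (½·δc/c)² = (0.5×0.0357)² = 0.000319;  (1·δs/s)² = (1×0.0439)² = 0.00193;  (½·δp/p)² = (0.5×0.00553)² = 7.65e-06
δQ/Q = √(0.00225) = 0.0475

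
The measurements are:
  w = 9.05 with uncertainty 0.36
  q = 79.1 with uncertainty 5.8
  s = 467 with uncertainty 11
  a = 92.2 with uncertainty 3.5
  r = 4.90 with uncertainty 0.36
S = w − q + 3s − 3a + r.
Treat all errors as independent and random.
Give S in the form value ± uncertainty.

1060 ± 35.1

Sums and differences: (δS)² = Σ (cᵢ δxᵢ)².
  (δw)² = 0.130;  (δq)² = 33.6;  (3·δs)² = 1090;  (3·δa)² = 110;  (δr)² = 0.130
δS = √(1230) = 35.1
S = 1060.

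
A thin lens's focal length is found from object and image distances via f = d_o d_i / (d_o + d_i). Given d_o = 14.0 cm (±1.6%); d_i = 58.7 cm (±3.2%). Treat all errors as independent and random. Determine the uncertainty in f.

∂f/∂d_o = (d_i/(d_o+d_i))² = 0.652;  ∂f/∂d_i = (d_o/(d_o+d_i))² = 0.0371
δf = √((∂f/∂d_o · δd_o)² + (∂f/∂d_i · δd_i)²) = √(0.0213 + 0.00485) = 0.162 cm

0.162 cm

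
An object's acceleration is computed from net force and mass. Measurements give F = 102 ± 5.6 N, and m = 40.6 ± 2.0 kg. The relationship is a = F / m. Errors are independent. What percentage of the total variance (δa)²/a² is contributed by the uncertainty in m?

(δa/a)² = (1·δF/F)² + (-1·δm/m)²
  F term: (1×0.0549)² = 0.00301
  m term: (-1×0.0493)² = 0.00243
Total = 0.00544. Share from m = 0.00243/0.00544 = 0.446.

44.6%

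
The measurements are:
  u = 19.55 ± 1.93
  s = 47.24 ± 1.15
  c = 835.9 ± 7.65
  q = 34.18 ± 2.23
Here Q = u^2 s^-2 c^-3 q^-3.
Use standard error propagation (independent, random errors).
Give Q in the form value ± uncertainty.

(7.343 ± 2.08) × 10^-15

Relative error in a monomial: (δQ/Q)² = Σ (nᵢ · δxᵢ/xᵢ)².
  (2·δu/u)² = (2×0.0987)² = 0.0390;  (-2·δs/s)² = (-2×0.0243)² = 0.00237;  (-3·δc/c)² = (-3×0.00915)² = 0.000754;  (-3·δq/q)² = (-3×0.0652)² = 0.0383
δQ/Q = √(0.0804) = 0.284
Q = 7.343e-15, so δQ = 0.284 × 7.343e-15 = 2.08e-15.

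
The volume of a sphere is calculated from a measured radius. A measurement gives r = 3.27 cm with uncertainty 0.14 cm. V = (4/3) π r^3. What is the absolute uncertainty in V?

Since V is a product/quotient, work with relative uncertainties:
  (3·δr/r)² = (3×0.0428)² = 0.0165
δV/V = √(0.0165) = 0.128
V = 146 cm^3, so δV = 0.128 × 146 = 18.8 cm^3.

18.8 cm^3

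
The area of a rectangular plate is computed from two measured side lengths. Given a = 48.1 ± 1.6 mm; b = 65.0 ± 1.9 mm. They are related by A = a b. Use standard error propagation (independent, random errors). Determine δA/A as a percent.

4.43%

For a monomial A ∝ a, b, fractional errors add in quadrature:
  (1·δa/a)² = (1×0.0333)² = 0.00111;  (1·δb/b)² = (1×0.0292)² = 0.000854
δA/A = √(0.00196) = 0.0443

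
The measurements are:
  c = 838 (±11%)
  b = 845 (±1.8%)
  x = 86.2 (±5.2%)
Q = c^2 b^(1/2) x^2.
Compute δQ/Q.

0.244

Since Q is a product/quotient, work with relative uncertainties:
  (2·δc/c)² = (2×0.110)² = 0.0484;  (½·δb/b)² = (0.5×0.0180)² = 8.1e-05;  (2·δx/x)² = (2×0.0520)² = 0.0108
δQ/Q = √(0.0593) = 0.244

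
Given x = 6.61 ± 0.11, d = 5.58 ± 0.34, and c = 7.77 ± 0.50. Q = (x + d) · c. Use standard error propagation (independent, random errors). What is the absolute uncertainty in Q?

6.70

Let u = x + d = 12.2. δu = √(δx² + δd²) = √(0.0121 + 0.116) = 0.357, so δu/u = 0.0293.
Q is then a monomial in u, c:
δQ/Q = √((δu/u)² + (1·δc/c)²) = √(0.000859 + 0.00414) = 0.0707
Q = 94.7, so δQ = 0.0707 × 94.7 = 6.70.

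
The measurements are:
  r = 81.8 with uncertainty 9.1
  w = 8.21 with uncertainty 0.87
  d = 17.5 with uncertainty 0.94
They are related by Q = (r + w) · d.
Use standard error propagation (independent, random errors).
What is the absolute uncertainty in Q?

181

Let u = r + w = 90.0. δu = √(δr² + δw²) = √(82.8 + 0.757) = 9.14, so δu/u = 0.102.
Q is then a monomial in u, d:
δQ/Q = √((δu/u)² + (1·δd/d)²) = √(0.0103 + 0.00289) = 0.115
Q = 1580, so δQ = 0.115 × 1580 = 181.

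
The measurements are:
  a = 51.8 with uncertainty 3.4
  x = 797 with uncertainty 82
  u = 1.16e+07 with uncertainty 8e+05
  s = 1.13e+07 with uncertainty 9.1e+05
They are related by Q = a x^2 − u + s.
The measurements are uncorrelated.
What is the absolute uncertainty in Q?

Let p = a·x^2 = 3.29e+07. δp/p = √((1·δa/a)² + (2·δx/x)²) = √(0.00431 + 0.0423) = 0.216, so δp = 7.11e+06.
Q = p − u + s: δQ = √(δp² + δu² + δs²) = √(5.05e+13 + 6.4e+11 + 8.28e+11) = 7.21e+06

7.21e+06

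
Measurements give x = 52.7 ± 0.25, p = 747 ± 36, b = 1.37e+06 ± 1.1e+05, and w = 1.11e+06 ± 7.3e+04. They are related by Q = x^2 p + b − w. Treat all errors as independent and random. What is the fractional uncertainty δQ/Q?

Let h = x^2·p = 2.07e+06. δh/h = √((2·δx/x)² + (1·δp/p)²) = √(9e-05 + 0.00232) = 0.0491, so δh = 1.02e+05.
Q = h + b − w: δQ = √(δh² + δb² + δw²) = √(1.04e+10 + 1.21e+10 + 5.33e+09) = 1.67e+05
Q = 2.33e+06, so δQ/Q = 1.67e+05/2.33e+06 = 0.0714.

0.0714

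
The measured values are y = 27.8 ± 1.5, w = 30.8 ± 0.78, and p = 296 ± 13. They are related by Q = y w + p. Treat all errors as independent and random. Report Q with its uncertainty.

1150 ± 52.7

Let h = y·w = 856. δh/h = √((1·δy/y)² + (1·δw/w)²) = √(0.00291 + 0.000641) = 0.0596, so δh = 51.0.
Q = h + p: δQ = √(δh² + δp²) = √(2600 + 169) = 52.7
Q = 1150.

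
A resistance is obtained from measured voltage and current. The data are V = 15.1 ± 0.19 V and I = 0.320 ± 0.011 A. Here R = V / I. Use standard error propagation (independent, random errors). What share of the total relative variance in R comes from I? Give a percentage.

88.2%

(δR/R)² = (1·δV/V)² + (-1·δI/I)²
  V term: (1×0.0126)² = 0.000158
  I term: (-1×0.0344)² = 0.00118
Total = 0.00134. Share from I = 0.00118/0.00134 = 0.882.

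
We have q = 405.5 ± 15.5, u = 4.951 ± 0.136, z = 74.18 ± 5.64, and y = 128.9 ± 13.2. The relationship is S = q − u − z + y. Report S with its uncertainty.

455.3 ± 21.1

For a sum/difference, combine absolute errors in quadrature:
  (δq)² = 240;  (δu)² = 0.0185;  (δz)² = 31.8;  (δy)² = 174
δS = √(446) = 21.1
S = 455.3.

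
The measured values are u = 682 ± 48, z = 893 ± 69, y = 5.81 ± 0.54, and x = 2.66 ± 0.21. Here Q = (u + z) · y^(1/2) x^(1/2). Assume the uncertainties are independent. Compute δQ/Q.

Let w = u + z = 1580. δw = √(δu² + δz²) = √(2300 + 4760) = 84.1, so δw/w = 0.0534.
Q is then a monomial in w, y, x:
δQ/Q = √((δw/w)² + (½·δy/y)² + (½·δx/x)²) = √(0.00285 + 0.00216 + 0.00156) = 0.0810

0.0810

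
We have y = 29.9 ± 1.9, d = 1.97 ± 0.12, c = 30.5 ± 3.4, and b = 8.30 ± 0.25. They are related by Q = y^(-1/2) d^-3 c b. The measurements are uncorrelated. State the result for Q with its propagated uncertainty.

Relative error in a monomial: (δQ/Q)² = Σ (nᵢ · δxᵢ/xᵢ)².
  (−½·δy/y)² = (-0.5×0.0635)² = 0.00101;  (-3·δd/d)² = (-3×0.0609)² = 0.0334;  (1·δc/c)² = (1×0.111)² = 0.0124;  (1·δb/b)² = (1×0.0301)² = 0.000907
δQ/Q = √(0.0477) = 0.218
Q = 6.06, so δQ = 0.218 × 6.06 = 1.32.

6.06 ± 1.32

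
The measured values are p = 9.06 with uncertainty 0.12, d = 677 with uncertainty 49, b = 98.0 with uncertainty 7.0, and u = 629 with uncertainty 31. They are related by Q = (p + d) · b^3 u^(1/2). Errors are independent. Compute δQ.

3.68e+09

Let w = p + d = 686. δw = √(δp² + δd²) = √(0.0144 + 2400) = 49.0, so δw/w = 0.0714.
Q is then a monomial in w, b, u:
δQ/Q = √((δw/w)² + (3·δb/b)² + (½·δu/u)²) = √(0.00510 + 0.0459 + 0.000607) = 0.227
Q = 1.62e+10, so δQ = 0.227 × 1.62e+10 = 3.68e+09.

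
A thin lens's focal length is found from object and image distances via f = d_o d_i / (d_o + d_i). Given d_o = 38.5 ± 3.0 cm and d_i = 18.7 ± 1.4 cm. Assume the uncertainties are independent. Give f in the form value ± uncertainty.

∂f/∂d_o = (d_i/(d_o+d_i))² = 0.107;  ∂f/∂d_i = (d_o/(d_o+d_i))² = 0.453
δf = √((∂f/∂d_o · δd_o)² + (∂f/∂d_i · δd_i)²) = √(0.103 + 0.402) = 0.711 cm
f = 12.6 cm.

12.6 ± 0.711 cm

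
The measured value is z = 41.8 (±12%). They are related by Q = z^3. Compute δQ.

26300

Q ∝ z^3, so δQ/Q = |3| · δz/z = 3 × 0.120 = 0.360.
Q = 73000, so δQ = 0.360 × 73000 = 26300.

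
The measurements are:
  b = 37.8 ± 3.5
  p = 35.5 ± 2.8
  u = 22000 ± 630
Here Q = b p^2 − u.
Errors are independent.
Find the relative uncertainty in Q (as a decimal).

0.341

Let w = b·p^2 = 47600. δw/w = √((1·δb/b)² + (2·δp/p)²) = √(0.00857 + 0.0249) = 0.183, so δw = 8710.
Q = w − u: δQ = √(δw² + δu²) = √(7.59e+07 + 3.97e+05) = 8740
Q = 25600, so δQ/Q = 8740/25600 = 0.341.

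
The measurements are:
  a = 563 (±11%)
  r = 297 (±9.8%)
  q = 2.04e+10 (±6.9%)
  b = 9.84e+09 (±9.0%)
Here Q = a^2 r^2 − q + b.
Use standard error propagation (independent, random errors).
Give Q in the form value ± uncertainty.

Let p = a^2·r^2 = 2.8e+10. δp/p = √((2·δa/a)² + (2·δr/r)²) = √(0.0484 + 0.0384) = 0.295, so δp = 8.24e+09.
Q = p − q + b: δQ = √(δp² + δq² + δb²) = √(6.79e+19 + 1.98e+18 + 7.84e+17) = 8.4e+09
Q = 1.74e+10.

(1.74 ± 0.840) × 10^10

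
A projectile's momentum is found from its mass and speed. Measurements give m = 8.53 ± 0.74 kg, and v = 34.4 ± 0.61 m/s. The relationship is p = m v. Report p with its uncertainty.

293 ± 26.0 kg·m/s

Since p is a product/quotient, work with relative uncertainties:
  (1·δm/m)² = (1×0.0868)² = 0.00753;  (1·δv/v)² = (1×0.0177)² = 0.000314
δp/p = √(0.00784) = 0.0885
p = 293 kg·m/s, so δp = 0.0885 × 293 = 26.0 kg·m/s.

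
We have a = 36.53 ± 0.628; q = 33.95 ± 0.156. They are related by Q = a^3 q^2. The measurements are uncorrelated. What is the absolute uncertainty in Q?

2.94e+06

For a monomial Q ∝ a^3, q^2, fractional errors add in quadrature:
  (3·δa/a)² = (3×0.0172)² = 0.00266;  (2·δq/q)² = (2×0.00459)² = 8.45e-05
δQ/Q = √(0.00274) = 0.0524
Q = 5.619e+07, so δQ = 0.0524 × 5.619e+07 = 2.94e+06.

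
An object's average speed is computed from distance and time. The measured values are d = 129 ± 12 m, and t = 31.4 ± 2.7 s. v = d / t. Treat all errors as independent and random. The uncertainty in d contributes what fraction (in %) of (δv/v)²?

53.9%

(δv/v)² = (1·δd/d)² + (-1·δt/t)²
  d term: (1×0.0930)² = 0.00865
  t term: (-1×0.0860)² = 0.00739
Total = 0.0160. Share from d = 0.00865/0.0160 = 0.539.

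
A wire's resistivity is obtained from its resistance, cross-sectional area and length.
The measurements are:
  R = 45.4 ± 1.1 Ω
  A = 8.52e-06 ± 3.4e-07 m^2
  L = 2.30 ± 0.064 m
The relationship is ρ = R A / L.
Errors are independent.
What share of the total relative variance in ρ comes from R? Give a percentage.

(δρ/ρ)² = (1·δR/R)² + (1·δA/A)² + (-1·δL/L)²
  R term: (1×0.0242)² = 0.000587
  A term: (1×0.0399)² = 0.00159
  L term: (-1×0.0278)² = 0.000774
Total = 0.00295. Share from R = 0.000587/0.00295 = 0.199.

19.9%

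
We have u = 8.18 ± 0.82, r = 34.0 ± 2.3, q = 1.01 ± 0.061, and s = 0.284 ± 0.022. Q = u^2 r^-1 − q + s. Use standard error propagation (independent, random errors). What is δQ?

0.421

Let p = u^2·r^-1 = 1.97. δp/p = √((2·δu/u)² + (-1·δr/r)²) = √(0.0402 + 0.00458) = 0.212, so δp = 0.416.
Q = p − q + s: δQ = √(δp² + δq² + δs²) = √(0.173 + 0.00372 + 0.000484) = 0.421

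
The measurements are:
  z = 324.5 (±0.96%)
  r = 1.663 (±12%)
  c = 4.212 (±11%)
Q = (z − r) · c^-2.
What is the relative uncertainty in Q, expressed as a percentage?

Let u = z − r = 322.8. δu = √(δz² + δr²) = √(9.70 + 0.0398) = 3.12, so δu/u = 0.00967.
Q is then a monomial in u, c:
δQ/Q = √((δu/u)² + (-2·δc/c)²) = √(9.35e-05 + 0.0484) = 0.220

22.0%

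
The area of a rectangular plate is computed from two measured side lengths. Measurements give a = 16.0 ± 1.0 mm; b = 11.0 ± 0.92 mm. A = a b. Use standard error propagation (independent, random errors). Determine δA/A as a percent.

Each factor contributes (exponent × relative error)² to (δA/A)²:
  (1·δa/a)² = (1×0.0625)² = 0.00391;  (1·δb/b)² = (1×0.0836)² = 0.00700
δA/A = √(0.0109) = 0.104

10.4%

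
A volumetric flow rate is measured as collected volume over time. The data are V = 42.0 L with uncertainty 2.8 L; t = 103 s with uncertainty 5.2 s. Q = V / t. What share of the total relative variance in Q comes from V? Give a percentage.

63.6%

(δQ/Q)² = (1·δV/V)² + (-1·δt/t)²
  V term: (1×0.0667)² = 0.00444
  t term: (-1×0.0505)² = 0.00255
Total = 0.00699. Share from V = 0.00444/0.00699 = 0.636.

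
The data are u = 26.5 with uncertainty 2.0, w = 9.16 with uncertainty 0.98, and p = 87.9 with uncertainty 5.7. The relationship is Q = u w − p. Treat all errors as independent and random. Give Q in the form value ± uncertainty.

155 ± 32.3

Let h = u·w = 243. δh/h = √((1·δu/u)² + (1·δw/w)²) = √(0.00570 + 0.0114) = 0.131, so δh = 31.8.
Q = h − p: δQ = √(δh² + δp²) = √(1010 + 32.5) = 32.3
Q = 155.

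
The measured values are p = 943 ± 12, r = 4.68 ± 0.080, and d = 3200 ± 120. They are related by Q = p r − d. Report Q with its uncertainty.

Let w = p·r = 4410. δw/w = √((1·δp/p)² + (1·δr/r)²) = √(0.000162 + 0.000292) = 0.0213, so δw = 94.0.
Q = w − d: δQ = √(δw² + δd²) = √(8850 + 14400) = 152
Q = 1210.

1210 ± 152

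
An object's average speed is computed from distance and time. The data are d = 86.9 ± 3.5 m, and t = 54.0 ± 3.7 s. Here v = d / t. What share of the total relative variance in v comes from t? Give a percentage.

74.3%

(δv/v)² = (1·δd/d)² + (-1·δt/t)²
  d term: (1×0.0403)² = 0.00162
  t term: (-1×0.0685)² = 0.00469
Total = 0.00632. Share from t = 0.00469/0.00632 = 0.743.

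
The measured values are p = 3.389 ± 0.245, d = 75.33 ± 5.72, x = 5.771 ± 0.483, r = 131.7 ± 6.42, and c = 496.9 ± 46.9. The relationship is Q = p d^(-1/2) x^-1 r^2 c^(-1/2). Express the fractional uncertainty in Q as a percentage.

15.9%

Each factor contributes (exponent × relative error)² to (δQ/Q)²:
  (1·δp/p)² = (1×0.0723)² = 0.00523;  (−½·δd/d)² = (-0.5×0.0759)² = 0.00144;  (-1·δx/x)² = (-1×0.0837)² = 0.00700;  (2·δr/r)² = (2×0.0487)² = 0.00951;  (−½·δc/c)² = (-0.5×0.0944)² = 0.00223
δQ/Q = √(0.0254) = 0.159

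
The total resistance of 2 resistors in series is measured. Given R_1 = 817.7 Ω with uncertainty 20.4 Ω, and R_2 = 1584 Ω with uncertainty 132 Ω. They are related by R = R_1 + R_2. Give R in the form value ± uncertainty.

2402 ± 134 Ω

Each term contributes (cᵢ δxᵢ)² to (δR)²:
  (δR_1)² = 416;  (δR_2)² = 17400
δR = √(17800) = 134 Ω
R = 2402 Ω.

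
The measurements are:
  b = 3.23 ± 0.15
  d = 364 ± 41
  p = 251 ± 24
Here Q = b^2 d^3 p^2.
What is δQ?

Products/powers → add relative errors in quadrature, weighted by exponent:
  (2·δb/b)² = (2×0.0464)² = 0.00863;  (3·δd/d)² = (3×0.113)² = 0.114;  (2·δp/p)² = (2×0.0956)² = 0.0366
δQ/Q = √(0.159) = 0.399
Q = 3.17e+13, so δQ = 0.399 × 3.17e+13 = 1.27e+13.

1.27e+13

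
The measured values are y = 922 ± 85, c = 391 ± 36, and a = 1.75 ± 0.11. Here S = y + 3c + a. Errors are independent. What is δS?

Sums and differences: (δS)² = Σ (cᵢ δxᵢ)².
  (δy)² = 7220;  (3·δc)² = 11700;  (δa)² = 0.0121
δS = √(18900) = 137

137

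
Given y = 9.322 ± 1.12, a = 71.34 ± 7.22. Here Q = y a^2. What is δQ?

11200

Products/powers → add relative errors in quadrature, weighted by exponent:
  (1·δy/y)² = (1×0.120)² = 0.0144;  (2·δa/a)² = (2×0.101)² = 0.0410
δQ/Q = √(0.0554) = 0.235
Q = 47440, so δQ = 0.235 × 47440 = 11200.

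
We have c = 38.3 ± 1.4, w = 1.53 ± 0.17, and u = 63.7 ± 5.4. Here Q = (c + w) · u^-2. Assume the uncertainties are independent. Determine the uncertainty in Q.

Let h = c + w = 39.8. δh = √(δc² + δw²) = √(1.96 + 0.0289) = 1.41, so δh/h = 0.0354.
Q is then a monomial in h, u:
δQ/Q = √((δh/h)² + (-2·δu/u)²) = √(0.00125 + 0.0287) = 0.173
Q = 0.00982, so δQ = 0.173 × 0.00982 = 0.00170.

0.00170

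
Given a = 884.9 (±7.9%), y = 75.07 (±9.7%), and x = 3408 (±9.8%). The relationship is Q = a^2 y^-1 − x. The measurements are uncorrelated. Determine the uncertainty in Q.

1960

Let p = a^2·y^-1 = 10430. δp/p = √((2·δa/a)² + (-1·δy/y)²) = √(0.0250 + 0.00941) = 0.185, so δp = 1930.
Q = p − x: δQ = √(δp² + δx²) = √(3.74e+06 + 1.12e+05) = 1960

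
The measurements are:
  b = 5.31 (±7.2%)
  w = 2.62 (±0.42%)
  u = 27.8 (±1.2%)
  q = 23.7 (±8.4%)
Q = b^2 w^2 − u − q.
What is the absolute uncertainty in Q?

28.0

Let p = b^2·w^2 = 194. δp/p = √((2·δb/b)² + (2·δw/w)²) = √(0.0207 + 7.06e-05) = 0.144, so δp = 27.9.
Q = p − u − q: δQ = √(δp² + δu² + δq²) = √(779 + 0.111 + 3.96) = 28.0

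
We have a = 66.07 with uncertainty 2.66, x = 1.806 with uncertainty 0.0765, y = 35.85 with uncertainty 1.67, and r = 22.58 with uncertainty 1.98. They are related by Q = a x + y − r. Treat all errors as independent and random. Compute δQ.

7.44

Let p = a·x = 119.3. δp/p = √((1·δa/a)² + (1·δx/x)²) = √(0.00162 + 0.00179) = 0.0584, so δp = 6.97.
Q = p + y − r: δQ = √(δp² + δy² + δr²) = √(48.6 + 2.79 + 3.92) = 7.44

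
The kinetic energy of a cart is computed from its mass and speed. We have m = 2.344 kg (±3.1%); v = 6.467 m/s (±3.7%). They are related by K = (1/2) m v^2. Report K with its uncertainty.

49.02 ± 3.93 J

Relative error in a monomial: (δK/K)² = Σ (nᵢ · δxᵢ/xᵢ)².
  (1·δm/m)² = (1×0.0310)² = 0.000961;  (2·δv/v)² = (2×0.0370)² = 0.00548
δK/K = √(0.00644) = 0.0802
K = 49.02 J, so δK = 0.0802 × 49.02 = 3.93 J.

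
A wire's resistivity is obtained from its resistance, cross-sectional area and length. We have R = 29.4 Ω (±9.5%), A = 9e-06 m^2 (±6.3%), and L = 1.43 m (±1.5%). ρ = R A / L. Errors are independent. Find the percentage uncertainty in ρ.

11.5%

ρ is a product of powers, so relative uncertainties combine in quadrature:
  (1·δR/R)² = (1×0.0950)² = 0.00903;  (1·δA/A)² = (1×0.0630)² = 0.00397;  (-1·δL/L)² = (-1×0.0150)² = 0.000225
δρ/ρ = √(0.0132) = 0.115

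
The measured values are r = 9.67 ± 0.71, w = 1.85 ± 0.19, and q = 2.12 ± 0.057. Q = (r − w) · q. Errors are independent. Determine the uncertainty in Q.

1.62

Let u = r − w = 7.82. δu = √(δr² + δw²) = √(0.504 + 0.0361) = 0.735, so δu/u = 0.0940.
Q is then a monomial in u, q:
δQ/Q = √((δu/u)² + (1·δq/q)²) = √(0.00883 + 0.000723) = 0.0978
Q = 16.6, so δQ = 0.0978 × 16.6 = 1.62.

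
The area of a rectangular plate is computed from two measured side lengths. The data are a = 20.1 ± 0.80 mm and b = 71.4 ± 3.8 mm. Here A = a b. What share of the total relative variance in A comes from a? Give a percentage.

(δA/A)² = (1·δa/a)² + (1·δb/b)²
  a term: (1×0.0398)² = 0.00158
  b term: (1×0.0532)² = 0.00283
Total = 0.00442. Share from a = 0.00158/0.00442 = 0.359.

35.9%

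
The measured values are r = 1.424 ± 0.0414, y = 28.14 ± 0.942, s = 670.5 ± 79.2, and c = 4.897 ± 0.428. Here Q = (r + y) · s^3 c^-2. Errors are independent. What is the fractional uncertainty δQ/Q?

0.396

Let u = r + y = 29.56. δu = √(δr² + δy²) = √(0.00171 + 0.887) = 0.943, so δu/u = 0.0319.
Q is then a monomial in u, s, c:
δQ/Q = √((δu/u)² + (3·δs/s)² + (-2·δc/c)²) = √(0.00102 + 0.126 + 0.0306) = 0.396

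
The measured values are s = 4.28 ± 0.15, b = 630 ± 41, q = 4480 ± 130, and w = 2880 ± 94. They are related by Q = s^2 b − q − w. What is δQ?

Let p = s^2·b = 11500. δp/p = √((2·δs/s)² + (1·δb/b)²) = √(0.00491 + 0.00424) = 0.0956, so δp = 1100.
Q = p − q − w: δQ = √(δp² + δq² + δw²) = √(1.22e+06 + 16900 + 8840) = 1120

1120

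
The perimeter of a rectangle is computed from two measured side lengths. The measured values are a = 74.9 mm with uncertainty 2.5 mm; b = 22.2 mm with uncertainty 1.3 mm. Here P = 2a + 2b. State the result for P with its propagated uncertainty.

194 ± 5.64 mm

For a sum/difference, combine absolute errors in quadrature:
  (2·δa)² = 25.0;  (2·δb)² = 6.76
δP = √(31.8) = 5.64 mm
P = 194 mm.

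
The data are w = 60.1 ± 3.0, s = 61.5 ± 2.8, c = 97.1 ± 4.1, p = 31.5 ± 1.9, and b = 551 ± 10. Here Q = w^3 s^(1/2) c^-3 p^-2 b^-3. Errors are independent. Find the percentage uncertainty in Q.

Relative error in a monomial: (δQ/Q)² = Σ (nᵢ · δxᵢ/xᵢ)².
  (3·δw/w)² = (3×0.0499)² = 0.0224;  (½·δs/s)² = (0.5×0.0455)² = 0.000518;  (-3·δc/c)² = (-3×0.0422)² = 0.0160;  (-2·δp/p)² = (-2×0.0603)² = 0.0146;  (-3·δb/b)² = (-3×0.0181)² = 0.00296
δQ/Q = √(0.0565) = 0.238

23.8%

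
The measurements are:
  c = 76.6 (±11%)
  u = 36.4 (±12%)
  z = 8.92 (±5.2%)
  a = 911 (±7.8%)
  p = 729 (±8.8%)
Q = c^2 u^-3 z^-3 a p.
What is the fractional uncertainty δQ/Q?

0.465

Relative error in a monomial: (δQ/Q)² = Σ (nᵢ · δxᵢ/xᵢ)².
  (2·δc/c)² = (2×0.110)² = 0.0484;  (-3·δu/u)² = (-3×0.120)² = 0.130;  (-3·δz/z)² = (-3×0.0520)² = 0.0243;  (1·δa/a)² = (1×0.0780)² = 0.00608;  (1·δp/p)² = (1×0.0880)² = 0.00774
δQ/Q = √(0.216) = 0.465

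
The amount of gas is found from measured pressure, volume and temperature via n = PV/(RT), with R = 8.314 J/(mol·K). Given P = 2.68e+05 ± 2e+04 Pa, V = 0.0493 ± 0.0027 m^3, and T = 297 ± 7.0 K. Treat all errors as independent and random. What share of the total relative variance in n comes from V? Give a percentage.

32.9%

(δn/n)² = (1·δP/P)² + (1·δV/V)² + (-1·δT/T)²
  P term: (1×0.0746)² = 0.00557
  V term: (1×0.0548)² = 0.00300
  T term: (-1×0.0236)² = 0.000555
Total = 0.00912. Share from V = 0.00300/0.00912 = 0.329.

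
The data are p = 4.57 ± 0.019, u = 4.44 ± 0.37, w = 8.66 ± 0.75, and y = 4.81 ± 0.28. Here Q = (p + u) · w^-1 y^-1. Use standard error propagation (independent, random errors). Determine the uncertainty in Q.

Let h = p + u = 9.01. δh = √(δp² + δu²) = √(0.000361 + 0.137) = 0.370, so δh/h = 0.0411.
Q is then a monomial in h, w, y:
δQ/Q = √((δh/h)² + (-1·δw/w)² + (-1·δy/y)²) = √(0.00169 + 0.00750 + 0.00339) = 0.112
Q = 0.216, so δQ = 0.112 × 0.216 = 0.0243.

0.0243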